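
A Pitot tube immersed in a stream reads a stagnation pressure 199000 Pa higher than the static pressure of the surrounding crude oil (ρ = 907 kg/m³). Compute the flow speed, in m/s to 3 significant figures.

20.9 m/s

Bernoulli between the free stream and the stagnation point: ½ρv² = P_stag − P_static.
v = √(2ΔP/ρ) = √(2·199000/907) = 20.9 m/s.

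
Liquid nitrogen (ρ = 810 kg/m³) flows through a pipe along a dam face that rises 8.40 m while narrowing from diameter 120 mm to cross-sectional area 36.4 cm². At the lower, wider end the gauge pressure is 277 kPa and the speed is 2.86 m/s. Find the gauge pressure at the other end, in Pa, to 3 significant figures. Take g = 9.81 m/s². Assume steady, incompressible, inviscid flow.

P₂ ≈ 182000 Pa

By continuity, v₂ = v₁·A₁/A₂ = 2.86·(113/36.4) = 8.89 m/s.
Energy conservation along the streamline gives P₂ = P₁ − ½ρ(v₂² − v₁²) − ρg(h₂ − h₁).
P₂ = 277000 + ½·810·(2.86² − 8.89²) − 810·9.81·(+8.40) = 277000 + (-28700) − (66700) = 182000 Pa.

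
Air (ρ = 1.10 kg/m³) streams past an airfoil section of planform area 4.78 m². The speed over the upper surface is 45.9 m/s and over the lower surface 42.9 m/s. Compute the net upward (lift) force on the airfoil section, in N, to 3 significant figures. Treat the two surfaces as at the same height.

F ≈ 700 N

From P + ½ρv² = const at equal height, P_low − P_up = ½ρ(v_up² − v_low²).
ΔP = ½·1.10·(45.9² − 42.9²) = 147 Pa.
Lift = ΔP · A = 147 × 4.78 = 700 N.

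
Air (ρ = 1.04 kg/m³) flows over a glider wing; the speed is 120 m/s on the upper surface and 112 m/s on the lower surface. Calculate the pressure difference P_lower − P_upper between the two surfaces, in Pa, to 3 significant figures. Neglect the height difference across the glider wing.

ΔP = 965 Pa

The pressure is lower where the speed is higher: ΔP = ½ρ(v_up² − v_low²).
ΔP = ½·1.04·(120² − 112²) = 965 Pa.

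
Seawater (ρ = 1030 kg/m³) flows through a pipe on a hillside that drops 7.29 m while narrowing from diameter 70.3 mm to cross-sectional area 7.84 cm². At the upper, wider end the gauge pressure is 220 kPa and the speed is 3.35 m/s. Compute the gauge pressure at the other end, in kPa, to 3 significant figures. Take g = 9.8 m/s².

158 kPa

Mass conservation (A₁v₁ = A₂v₂) gives v₂ = 3.35 × 38.8/7.84 = 16.6 m/s.
Applying Bernoulli between the two ends and solving for P₂: P₂ = P₁ + ½ρ(v₁² − v₂²) − ρgΔh.
P₂ = 220000 + ½·1030·(3.35² − 16.6²) − 1030·9.8·(−7.29) = 220000 + (-136000) − (-73600) = 158000 Pa.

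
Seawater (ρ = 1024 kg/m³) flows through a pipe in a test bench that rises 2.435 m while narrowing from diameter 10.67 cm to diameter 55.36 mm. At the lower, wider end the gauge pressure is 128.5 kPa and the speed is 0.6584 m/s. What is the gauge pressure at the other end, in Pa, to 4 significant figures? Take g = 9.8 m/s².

P₂ ≈ 101200 Pa

Mass conservation (A₁v₁ = A₂v₂) gives v₂ = 0.6584 × 89.42/24.07 = 2.446 m/s.
Energy conservation along the streamline gives P₂ = P₁ − ½ρ(v₂² − v₁²) − ρg(h₂ − h₁).
P₂ = 128500 + ½·1024·(0.6584² − 2.446²) − 1024·9.8·(+2.435) = 128500 + (-2841) − (24440) = 101200 Pa.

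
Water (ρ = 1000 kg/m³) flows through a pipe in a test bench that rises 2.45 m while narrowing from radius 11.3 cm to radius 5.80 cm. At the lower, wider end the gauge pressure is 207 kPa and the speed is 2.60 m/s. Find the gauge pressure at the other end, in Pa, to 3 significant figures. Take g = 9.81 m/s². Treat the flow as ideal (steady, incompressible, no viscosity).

By continuity, v₂ = v₁·A₁/A₂ = 2.60·(401/106) = 9.87 m/s.
Bernoulli: P₁ + ½ρv₁² + ρg h₁ = P₂ + ½ρv₂² + ρg h₂, so P₂ = P₁ + ½ρ(v₁² − v₂²) − ρg(h₂ − h₁).
P₂ = 207000 + ½·1000·(2.60² − 9.87²) − 1000·9.81·(+2.45) = 207000 + (-45300) − (24000) = 138000 Pa.

P₂ ≈ 138000 Pa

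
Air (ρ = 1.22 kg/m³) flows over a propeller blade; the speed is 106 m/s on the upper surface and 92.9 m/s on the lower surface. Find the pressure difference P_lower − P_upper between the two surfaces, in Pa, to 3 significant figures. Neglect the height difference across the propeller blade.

ΔP ≈ 1590 Pa

The pressure is lower where the speed is higher: ΔP = ½ρ(v_up² − v_low²).
ΔP = ½·1.22·(106² − 92.9²) = 1590 Pa.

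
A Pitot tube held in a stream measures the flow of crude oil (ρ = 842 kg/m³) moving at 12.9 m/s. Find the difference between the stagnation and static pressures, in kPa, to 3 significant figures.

Bernoulli between the free stream and the stagnation point: ½ρv² = P_stag − P_static.
ΔP = ½·842·12.9² = 70100 Pa.

70.1 kPa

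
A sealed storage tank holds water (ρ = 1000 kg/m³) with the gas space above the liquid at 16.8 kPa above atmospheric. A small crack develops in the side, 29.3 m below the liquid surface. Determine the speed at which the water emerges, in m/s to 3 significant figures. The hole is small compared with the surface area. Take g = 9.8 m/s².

v ≈ 24.7 m/s

Take point 1 at the surface (v₁ ≈ 0) and point 2 at the hole (at atmospheric pressure). Bernoulli: P₁ + ρg h = P_atm + ½ρv₂².
With P₁ − P_atm = 16800 Pa, v₂ = √(2gh + 2ΔP/ρ) = √(2·9.8·29.3 + 2·16800/1000) = 24.7 m/s.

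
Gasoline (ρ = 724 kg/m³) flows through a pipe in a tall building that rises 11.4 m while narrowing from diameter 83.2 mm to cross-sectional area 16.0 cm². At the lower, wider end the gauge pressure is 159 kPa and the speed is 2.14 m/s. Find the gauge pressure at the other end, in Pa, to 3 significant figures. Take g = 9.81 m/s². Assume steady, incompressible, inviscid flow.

Continuity gives A₁v₁ = A₂v₂, so v₂ = (54.4 cm²)/(16.0 cm²) × 2.14 m/s = 7.27 m/s.
Applying Bernoulli between the two ends and solving for P₂: P₂ = P₁ + ½ρ(v₁² − v₂²) − ρgΔh.
P₂ = 159000 + ½·724·(2.14² − 7.27²) − 724·9.81·(+11.4) = 159000 + (-17500) − (81000) = 60500 Pa.

P₂ = 60500 Pa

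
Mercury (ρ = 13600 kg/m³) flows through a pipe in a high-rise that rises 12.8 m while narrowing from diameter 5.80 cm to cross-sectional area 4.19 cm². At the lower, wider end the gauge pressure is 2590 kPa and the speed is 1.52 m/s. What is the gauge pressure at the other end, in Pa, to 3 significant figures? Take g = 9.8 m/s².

By continuity, v₂ = v₁·A₁/A₂ = 1.52·(26.4/4.19) = 9.58 m/s.
Energy conservation along the streamline gives P₂ = P₁ − ½ρ(v₂² − v₁²) − ρg(h₂ − h₁).
P₂ = 2590000 + ½·13600·(1.52² − 9.58²) − 13600·9.8·(+12.8) = 2590000 + (-609000) − (1710000) = 275000 Pa.

275000 Pa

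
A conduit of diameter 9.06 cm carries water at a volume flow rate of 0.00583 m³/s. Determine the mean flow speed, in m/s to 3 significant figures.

v = 0.904 m/s

Q = 0.00583 m³/s = 0.00583 m³/s.
v = Q/A = 0.00583 / 0.00645 = 0.904 m/s.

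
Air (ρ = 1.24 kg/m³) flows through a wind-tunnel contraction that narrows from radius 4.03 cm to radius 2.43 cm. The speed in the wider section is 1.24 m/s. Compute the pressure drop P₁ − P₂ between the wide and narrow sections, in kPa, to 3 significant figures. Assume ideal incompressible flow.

The volume flow rate is constant, so v₂ = (A₁/A₂)v₁ = (51.0/18.6)·1.24 = 3.41 m/s.
Bernoulli (h₁ = h₂): P₁ − P₂ = ½ρ(v₂² − v₁²).
P₁ − P₂ = ½·1.24·(3.41² − 1.24²) = ½·1.24·10.1 = 6.26 Pa.

ΔP = 0.00626 kPa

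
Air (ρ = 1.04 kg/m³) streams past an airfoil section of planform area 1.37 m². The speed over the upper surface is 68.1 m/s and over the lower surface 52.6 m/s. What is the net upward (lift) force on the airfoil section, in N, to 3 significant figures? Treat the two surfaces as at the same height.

F ≈ 1330 N

The faster flow above has the lower pressure; Bernoulli (same height) gives ΔP = ½ρ(v_up² − v_low²).
ΔP = ½·1.04·(68.1² − 52.6²) = 973 Pa.
Lift = ΔP · A = 973 × 1.37 = 1330 N.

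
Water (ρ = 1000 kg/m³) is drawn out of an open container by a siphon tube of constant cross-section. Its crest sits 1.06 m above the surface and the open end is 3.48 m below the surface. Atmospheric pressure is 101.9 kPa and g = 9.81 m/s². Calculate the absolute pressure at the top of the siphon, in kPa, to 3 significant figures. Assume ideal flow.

P_top = 57.4 kPa

From the surface to the outlet (both open to atmosphere, surface at rest): v = √(2g·h_out) = √(2·9.81·3.48) = 8.26 m/s.
With constant cross-section the crest speed equals v; applying Bernoulli from the surface up to the crest, P_top = P_atm − ½ρv² − ρg·h_top.
P_top = 101900 − ½·1000·8.26² − 1000·9.81·1.06 = 57400 Pa.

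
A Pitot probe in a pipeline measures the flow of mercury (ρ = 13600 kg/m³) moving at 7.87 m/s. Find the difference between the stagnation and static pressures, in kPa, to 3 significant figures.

The dynamic pressure equals the rise in static pressure at the stagnation point: ΔP = ½ρv².
ΔP = ½·13600·7.87² = 421000 Pa.

ΔP ≈ 421 kPa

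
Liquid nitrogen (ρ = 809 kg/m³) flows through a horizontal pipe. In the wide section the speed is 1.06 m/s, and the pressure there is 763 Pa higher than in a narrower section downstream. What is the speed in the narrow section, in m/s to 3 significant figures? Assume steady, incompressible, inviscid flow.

Horizontal Bernoulli: P₁ + ½ρv₁² = P₂ + ½ρv₂², so v₂² = v₁² + 2(P₁ − P₂)/ρ.
v₂ = √(1.06² + 2·763/809) = √(1.12 + 1.89) = 1.73 m/s.

v₂ = 1.73 m/s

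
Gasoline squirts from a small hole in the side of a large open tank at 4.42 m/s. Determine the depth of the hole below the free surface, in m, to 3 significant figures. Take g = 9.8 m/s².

For a small hole in a large open tank, ½v² = gh, giving h = v²/(2g).
h = 4.42²/(2·9.8) = 19.5/19.60 = 0.997 m.

0.997 m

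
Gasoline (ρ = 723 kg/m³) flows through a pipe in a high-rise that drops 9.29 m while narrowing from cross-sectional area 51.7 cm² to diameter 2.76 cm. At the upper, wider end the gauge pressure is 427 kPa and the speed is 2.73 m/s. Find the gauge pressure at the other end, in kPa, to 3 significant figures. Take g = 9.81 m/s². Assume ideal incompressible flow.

Continuity gives A₁v₁ = A₂v₂, so v₂ = (51.7 cm²)/(5.98 cm²) × 2.73 m/s = 23.6 m/s.
Applying Bernoulli between the two ends and solving for P₂: P₂ = P₁ + ½ρ(v₁² − v₂²) − ρgΔh.
P₂ = 427000 + ½·723·(2.73² − 23.6²) − 723·9.81·(−9.29) = 427000 + (-198000) − (-65900) = 294000 Pa.

P₂ = 294 kPa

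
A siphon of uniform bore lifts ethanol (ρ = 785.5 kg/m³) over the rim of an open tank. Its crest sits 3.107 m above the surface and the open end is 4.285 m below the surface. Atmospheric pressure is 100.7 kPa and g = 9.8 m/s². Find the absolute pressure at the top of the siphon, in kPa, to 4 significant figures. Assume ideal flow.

P_top = 43.80 kPa

The outlet speed comes from Torricelli: v = √(2g·4.285) = 9.164 m/s.
With constant cross-section the crest speed equals v; applying Bernoulli from the surface up to the crest, P_top = P_atm − ½ρv² − ρg·h_top.
P_top = 100700 − ½·785.5·9.164² − 785.5·9.8·3.107 = 43800 Pa.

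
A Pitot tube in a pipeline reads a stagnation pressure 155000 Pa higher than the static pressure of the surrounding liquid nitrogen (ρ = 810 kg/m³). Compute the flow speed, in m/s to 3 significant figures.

At the stagnation point the flow is brought to rest, so Bernoulli gives P_stag − P_static = ½ρv².
v = √(2ΔP/ρ) = √(2·155000/810) = 19.6 m/s.

v ≈ 19.6 m/s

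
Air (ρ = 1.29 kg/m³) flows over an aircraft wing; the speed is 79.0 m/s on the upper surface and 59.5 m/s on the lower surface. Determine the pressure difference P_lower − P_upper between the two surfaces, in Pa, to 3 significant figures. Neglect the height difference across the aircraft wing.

ΔP = 1740 Pa

Bernoulli (same height): P_lower − P_upper = ½ρ(v_upper² − v_lower²).
ΔP = ½·1.29·(79.0² − 59.5²) = 1740 Pa.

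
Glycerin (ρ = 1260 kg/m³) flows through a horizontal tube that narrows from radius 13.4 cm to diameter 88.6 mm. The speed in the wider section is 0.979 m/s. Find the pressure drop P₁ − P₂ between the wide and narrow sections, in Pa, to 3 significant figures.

ΔP = 49900 Pa

The volume flow rate is constant, so v₂ = (A₁/A₂)v₁ = (564/61.7)·0.979 = 8.96 m/s.
With no height change, Bernoulli's equation is P₁ + ½ρv₁² = P₂ + ½ρv₂².
P₁ − P₂ = ½·1260·(8.96² − 0.979²) = ½·1260·79.3 = 49900 Pa.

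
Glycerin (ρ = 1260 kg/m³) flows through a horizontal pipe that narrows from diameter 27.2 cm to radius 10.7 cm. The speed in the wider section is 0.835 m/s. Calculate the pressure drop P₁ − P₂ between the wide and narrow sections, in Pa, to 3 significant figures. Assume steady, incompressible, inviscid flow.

ΔP = 707 Pa

By continuity, v₂ = v₁·A₁/A₂ = 0.835·(581/360) = 1.35 m/s.
With no height change, Bernoulli's equation is P₁ + ½ρv₁² = P₂ + ½ρv₂².
P₁ − P₂ = ½·1260·(1.35² − 0.835²) = ½·1260·1.12 = 707 Pa.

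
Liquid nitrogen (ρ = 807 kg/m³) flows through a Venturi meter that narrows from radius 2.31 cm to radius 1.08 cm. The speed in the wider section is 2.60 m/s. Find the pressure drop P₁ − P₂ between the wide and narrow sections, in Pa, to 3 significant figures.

54400 Pa

Continuity gives A₁v₁ = A₂v₂, so v₂ = (16.8 cm²)/(3.66 cm²) × 2.60 m/s = 11.9 m/s.
The pipe is horizontal, so Bernoulli reduces to P₁ + ½ρv₁² = P₂ + ½ρv₂².
P₁ − P₂ = ½·807·(11.9² − 2.60²) = ½·807·135 = 54400 Pa.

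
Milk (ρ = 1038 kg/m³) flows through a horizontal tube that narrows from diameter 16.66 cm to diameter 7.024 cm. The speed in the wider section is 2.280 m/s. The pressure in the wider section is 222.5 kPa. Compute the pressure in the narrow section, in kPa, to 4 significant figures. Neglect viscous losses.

P₂ ≈ 139.8 kPa

By continuity, v₂ = v₁·A₁/A₂ = 2.280·(218.0/38.75) = 12.83 m/s.
With no height change, Bernoulli's equation is P₁ + ½ρv₁² = P₂ + ½ρv₂².
P₂ = P₁ − ½ρ(v₂² − v₁²) = 222500 − ½·1038·(12.83² − 2.280²) = 222500 − 82690 = 139800 Pa.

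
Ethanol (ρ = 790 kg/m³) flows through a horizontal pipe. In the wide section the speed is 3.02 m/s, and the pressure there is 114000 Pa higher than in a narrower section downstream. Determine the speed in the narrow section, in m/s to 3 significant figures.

Horizontal Bernoulli: P₁ + ½ρv₁² = P₂ + ½ρv₂², so v₂² = v₁² + 2(P₁ − P₂)/ρ.
v₂ = √(3.02² + 2·114000/790) = √(9.12 + 289) = 17.3 m/s.

v₂ ≈ 17.3 m/s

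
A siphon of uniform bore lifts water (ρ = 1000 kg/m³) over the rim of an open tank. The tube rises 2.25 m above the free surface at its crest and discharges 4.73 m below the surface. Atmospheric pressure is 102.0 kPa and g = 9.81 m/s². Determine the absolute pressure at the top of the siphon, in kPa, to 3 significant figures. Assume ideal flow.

From the surface to the outlet (both open to atmosphere, surface at rest): v = √(2g·h_out) = √(2·9.81·4.73) = 9.63 m/s.
With constant cross-section the crest speed equals v; applying Bernoulli from the surface up to the crest, P_top = P_atm − ½ρv² − ρg·h_top.
P_top = 102000 − ½·1000·9.63² − 1000·9.81·2.25 = 33500 Pa.

33.5 kPa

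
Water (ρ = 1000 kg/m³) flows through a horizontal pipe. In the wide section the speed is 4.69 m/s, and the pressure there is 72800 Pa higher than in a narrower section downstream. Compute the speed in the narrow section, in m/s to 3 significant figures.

Along the level pipe P + ½ρv² is conserved, hence v₂² = v₁² + 2(P₁ − P₂)/ρ.
v₂ = √(4.69² + 2·72800/1000) = √(22.0 + 146) = 12.9 m/s.

v₂ = 12.9 m/s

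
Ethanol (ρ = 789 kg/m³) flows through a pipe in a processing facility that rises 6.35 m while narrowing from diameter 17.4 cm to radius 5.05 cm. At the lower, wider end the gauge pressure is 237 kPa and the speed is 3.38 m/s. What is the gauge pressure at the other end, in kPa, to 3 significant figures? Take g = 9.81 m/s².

P₂ = 153 kPa

Mass conservation (A₁v₁ = A₂v₂) gives v₂ = 3.38 × 238/80.1 = 10.0 m/s.
Energy conservation along the streamline gives P₂ = P₁ − ½ρ(v₂² − v₁²) − ρg(h₂ − h₁).
P₂ = 237000 + ½·789·(3.38² − 10.0²) − 789·9.81·(+6.35) = 237000 + (-35200) − (49100) = 153000 Pa.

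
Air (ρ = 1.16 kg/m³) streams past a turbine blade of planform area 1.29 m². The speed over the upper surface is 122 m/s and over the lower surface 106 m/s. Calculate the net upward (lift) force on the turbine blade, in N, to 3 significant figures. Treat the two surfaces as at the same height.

F ≈ 2730 N

With equal heights on the two surfaces, Bernoulli gives P_lower − P_upper = ½ρ(v_upper² − v_lower²).
ΔP = ½·1.16·(122² − 106²) = 2120 Pa.
Lift = ΔP · A = 2120 × 1.29 = 2730 N.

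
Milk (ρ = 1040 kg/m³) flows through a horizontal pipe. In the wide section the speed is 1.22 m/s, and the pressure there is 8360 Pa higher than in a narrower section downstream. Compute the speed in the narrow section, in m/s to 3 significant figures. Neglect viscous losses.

v₂ ≈ 4.19 m/s

Along the level pipe P + ½ρv² is conserved, hence v₂² = v₁² + 2(P₁ − P₂)/ρ.
v₂ = √(1.22² + 2·8360/1040) = √(1.49 + 16.1) = 4.19 m/s.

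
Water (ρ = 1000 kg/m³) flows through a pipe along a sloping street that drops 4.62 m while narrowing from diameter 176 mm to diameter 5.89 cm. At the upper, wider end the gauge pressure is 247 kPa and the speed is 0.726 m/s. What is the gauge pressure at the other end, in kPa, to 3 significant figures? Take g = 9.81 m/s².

Mass conservation (A₁v₁ = A₂v₂) gives v₂ = 0.726 × 243/27.2 = 6.48 m/s.
Bernoulli: P₁ + ½ρv₁² + ρg h₁ = P₂ + ½ρv₂² + ρg h₂, so P₂ = P₁ + ½ρ(v₁² − v₂²) − ρg(h₂ − h₁).
P₂ = 247000 + ½·1000·(0.726² − 6.48²) − 1000·9.81·(−4.62) = 247000 + (-20700) − (-45300) = 272000 Pa.

272 kPa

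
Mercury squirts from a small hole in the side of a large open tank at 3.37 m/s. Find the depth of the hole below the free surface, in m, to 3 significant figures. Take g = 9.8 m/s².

h ≈ 0.579 m

For a small hole in a large open tank, ½v² = gh, giving h = v²/(2g).
h = 3.37²/(2·9.8) = 11.4/19.60 = 0.579 m.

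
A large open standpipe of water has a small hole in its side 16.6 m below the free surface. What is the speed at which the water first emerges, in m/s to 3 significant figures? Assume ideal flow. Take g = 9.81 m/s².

v ≈ 18.0 m/s

With the surface at rest and both surface and jet at atmospheric pressure, Bernoulli gives ρg h = ½ρv², so v = √(2gh) = √(2·9.81·16.6) = 18.0 m/s.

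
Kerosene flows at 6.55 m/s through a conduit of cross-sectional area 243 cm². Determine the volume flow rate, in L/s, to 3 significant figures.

Q ≈ 159 L/s

Q = A·v = 0.0243 m² × 6.55 m/s = 0.159 m³/s.
Converting: 0.159 m³/s × 1000 = 159 L/s.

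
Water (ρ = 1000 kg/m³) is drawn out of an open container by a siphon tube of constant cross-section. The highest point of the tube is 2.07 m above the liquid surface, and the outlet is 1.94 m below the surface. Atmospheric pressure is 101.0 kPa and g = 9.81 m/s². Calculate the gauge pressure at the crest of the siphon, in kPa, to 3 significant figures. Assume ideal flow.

Bernoulli surface→outlet gives ½v² = g·h_out, so v = √(2·9.81·1.94) = 6.17 m/s.
With constant cross-section the crest speed equals v; applying Bernoulli from the surface up to the crest, P_top = P_atm − ½ρv² − ρg·h_top.
P_top = 101000 − ½·1000·6.17² − 1000·9.81·2.07 = 61700 Pa. So P_gauge = P_top − P_atm = -39300 Pa.

P_gauge = -39.3 kPa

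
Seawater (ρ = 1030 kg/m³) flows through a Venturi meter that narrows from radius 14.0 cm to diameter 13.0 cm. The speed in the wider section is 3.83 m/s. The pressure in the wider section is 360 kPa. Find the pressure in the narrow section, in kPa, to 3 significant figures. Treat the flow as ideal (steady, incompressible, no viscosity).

Mass conservation (A₁v₁ = A₂v₂) gives v₂ = 3.83 × 616/133 = 17.8 m/s.
Bernoulli (h₁ = h₂): P₁ − P₂ = ½ρ(v₂² − v₁²).
P₂ = P₁ − ½ρ(v₂² − v₁²) = 360000 − ½·1030·(17.8² − 3.83²) = 360000 − 155000 = 205000 Pa.

P₂ ≈ 205 kPa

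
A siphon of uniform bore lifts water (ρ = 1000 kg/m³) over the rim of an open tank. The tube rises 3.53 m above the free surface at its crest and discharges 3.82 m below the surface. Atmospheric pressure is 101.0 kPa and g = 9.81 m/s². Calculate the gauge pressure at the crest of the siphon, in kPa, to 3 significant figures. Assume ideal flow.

-72.1 kPa

From the surface to the outlet (both open to atmosphere, surface at rest): v = √(2g·h_out) = √(2·9.81·3.82) = 8.66 m/s.
Continuity keeps v the same throughout the tube; from surface to crest, P_atm + 0 = P_top + ½ρv² + ρg·h_top.
P_top = 101000 − ½·1000·8.66² − 1000·9.81·3.53 = 28900 Pa. So P_gauge = P_top − P_atm = -72100 Pa.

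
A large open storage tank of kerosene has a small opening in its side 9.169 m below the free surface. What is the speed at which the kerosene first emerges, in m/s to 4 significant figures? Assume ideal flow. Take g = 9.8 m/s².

13.41 m/s

With the surface at rest and both surface and jet at atmospheric pressure, Bernoulli gives ρg h = ½ρv², so v = √(2gh) = √(2·9.8·9.169) = 13.41 m/s.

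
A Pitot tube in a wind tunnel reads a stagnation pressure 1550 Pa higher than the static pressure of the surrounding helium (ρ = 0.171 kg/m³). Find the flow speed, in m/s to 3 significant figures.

v ≈ 135 m/s

Bernoulli between the free stream and the stagnation point: ½ρv² = P_stag − P_static.
v = √(2ΔP/ρ) = √(2·1550/0.171) = 135 m/s.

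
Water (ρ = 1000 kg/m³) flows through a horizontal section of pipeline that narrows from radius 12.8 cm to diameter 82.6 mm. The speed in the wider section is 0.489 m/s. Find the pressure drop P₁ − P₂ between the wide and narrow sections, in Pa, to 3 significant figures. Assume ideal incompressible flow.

By continuity, v₂ = v₁·A₁/A₂ = 0.489·(515/53.6) = 4.70 m/s.
Along the horizontal streamline, P + ½ρv² is constant.
P₁ − P₂ = ½·1000·(4.70² − 0.489²) = ½·1000·21.8 = 10900 Pa.

ΔP ≈ 10900 Pa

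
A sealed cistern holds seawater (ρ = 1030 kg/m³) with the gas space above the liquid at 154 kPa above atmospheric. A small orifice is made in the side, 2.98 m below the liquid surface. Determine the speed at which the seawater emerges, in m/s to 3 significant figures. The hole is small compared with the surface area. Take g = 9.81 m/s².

v = 18.9 m/s

Take point 1 at the surface (v₁ ≈ 0) and point 2 at the hole (at atmospheric pressure). Bernoulli: P₁ + ρg h = P_atm + ½ρv₂².
With P₁ − P_atm = 154000 Pa, v₂ = √(2gh + 2ΔP/ρ) = √(2·9.81·2.98 + 2·154000/1030) = 18.9 m/s.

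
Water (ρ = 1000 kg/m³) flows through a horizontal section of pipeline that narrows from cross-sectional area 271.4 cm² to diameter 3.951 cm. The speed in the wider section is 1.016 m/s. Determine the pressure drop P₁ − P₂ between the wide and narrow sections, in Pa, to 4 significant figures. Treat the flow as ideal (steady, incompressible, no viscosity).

ΔP = 252400 Pa

Continuity gives A₁v₁ = A₂v₂, so v₂ = (271.4 cm²)/(12.26 cm²) × 1.016 m/s = 22.49 m/s.
Bernoulli (h₁ = h₂): P₁ − P₂ = ½ρ(v₂² − v₁²).
P₁ − P₂ = ½·1000·(22.49² − 1.016²) = ½·1000·504.8 = 252400 Pa.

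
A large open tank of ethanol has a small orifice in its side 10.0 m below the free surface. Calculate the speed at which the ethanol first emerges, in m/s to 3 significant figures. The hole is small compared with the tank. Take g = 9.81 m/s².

v = 14.0 m/s

Bernoulli from surface to hole (P equal, v_surface ≈ 0): v = √(2gh) = √(2×9.81×10.0) = 14.0 m/s.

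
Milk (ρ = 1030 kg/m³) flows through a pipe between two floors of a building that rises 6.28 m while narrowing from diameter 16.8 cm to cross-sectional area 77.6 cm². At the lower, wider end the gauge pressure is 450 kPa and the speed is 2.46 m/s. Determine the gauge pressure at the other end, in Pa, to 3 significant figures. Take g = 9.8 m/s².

Continuity gives A₁v₁ = A₂v₂, so v₂ = (222 cm²)/(77.6 cm²) × 2.46 m/s = 7.03 m/s.
Applying Bernoulli between the two ends and solving for P₂: P₂ = P₁ + ½ρ(v₁² − v₂²) − ρgΔh.
P₂ = 450000 + ½·1030·(2.46² − 7.03²) − 1030·9.8·(+6.28) = 450000 + (-22300) − (63400) = 364000 Pa.

364000 Pa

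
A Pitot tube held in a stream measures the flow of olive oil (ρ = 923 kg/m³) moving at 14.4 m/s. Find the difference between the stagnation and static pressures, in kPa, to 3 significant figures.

ΔP ≈ 95.7 kPa

At the stagnation point the flow is brought to rest, so Bernoulli gives P_stag − P_static = ½ρv².
ΔP = ½·923·14.4² = 95700 Pa.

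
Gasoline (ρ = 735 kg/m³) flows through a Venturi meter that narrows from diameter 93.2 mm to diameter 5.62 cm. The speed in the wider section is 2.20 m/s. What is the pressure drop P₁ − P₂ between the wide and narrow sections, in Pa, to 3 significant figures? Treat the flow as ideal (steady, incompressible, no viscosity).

ΔP = 11700 Pa

Continuity gives A₁v₁ = A₂v₂, so v₂ = (68.2 cm²)/(24.8 cm²) × 2.20 m/s = 6.05 m/s.
With no height change, Bernoulli's equation is P₁ + ½ρv₁² = P₂ + ½ρv₂².
P₁ − P₂ = ½·735·(6.05² − 2.20²) = ½·735·31.8 = 11700 Pa.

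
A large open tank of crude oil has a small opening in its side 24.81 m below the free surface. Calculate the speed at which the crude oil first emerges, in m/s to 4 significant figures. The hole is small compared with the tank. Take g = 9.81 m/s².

With the surface at rest and both surface and jet at atmospheric pressure, Bernoulli gives ρg h = ½ρv², so v = √(2gh) = √(2·9.81·24.81) = 22.06 m/s.

22.06 m/s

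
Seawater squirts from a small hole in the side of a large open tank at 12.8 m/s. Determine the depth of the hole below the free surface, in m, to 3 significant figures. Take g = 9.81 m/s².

For a small hole in a large open tank, ½v² = gh, giving h = v²/(2g).
h = 12.8²/(2·9.81) = 164/19.62 = 8.35 m.

8.35 m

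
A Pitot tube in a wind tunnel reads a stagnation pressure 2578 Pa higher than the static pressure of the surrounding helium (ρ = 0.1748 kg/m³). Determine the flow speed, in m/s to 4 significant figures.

The dynamic pressure equals the rise in static pressure at the stagnation point: ΔP = ½ρv².
v = √(2ΔP/ρ) = √(2·2578/0.1748) = 171.7 m/s.

v = 171.7 m/s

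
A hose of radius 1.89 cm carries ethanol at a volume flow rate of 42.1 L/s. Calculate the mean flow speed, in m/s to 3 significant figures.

Q = 42.1 L/s = 0.0421 m³/s.
v = Q/A = 0.0421 / 0.00112 = 37.5 m/s.

v ≈ 37.5 m/s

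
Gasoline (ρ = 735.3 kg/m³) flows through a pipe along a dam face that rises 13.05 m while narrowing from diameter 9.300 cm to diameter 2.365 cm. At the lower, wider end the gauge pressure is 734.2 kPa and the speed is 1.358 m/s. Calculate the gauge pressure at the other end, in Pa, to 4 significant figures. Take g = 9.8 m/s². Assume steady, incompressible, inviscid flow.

P₂ ≈ 478700 Pa

The volume flow rate is constant, so v₂ = (A₁/A₂)v₁ = (67.93/4.393)·1.358 = 21.00 m/s.
Energy conservation along the streamline gives P₂ = P₁ − ½ρ(v₂² − v₁²) − ρg(h₂ − h₁).
P₂ = 734200 + ½·735.3·(1.358² − 21.00²) − 735.3·9.8·(+13.05) = 734200 + (-161400) − (94040) = 478700 Pa.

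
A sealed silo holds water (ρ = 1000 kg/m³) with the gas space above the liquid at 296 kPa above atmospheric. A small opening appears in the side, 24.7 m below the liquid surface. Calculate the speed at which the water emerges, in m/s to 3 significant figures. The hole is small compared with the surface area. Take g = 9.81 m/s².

v ≈ 32.8 m/s

Take point 1 at the surface (v₁ ≈ 0) and point 2 at the hole (at atmospheric pressure). Bernoulli: P₁ + ρg h = P_atm + ½ρv₂².
With P₁ − P_atm = 296000 Pa, v₂ = √(2gh + 2ΔP/ρ) = √(2·9.81·24.7 + 2·296000/1000) = 32.8 m/s.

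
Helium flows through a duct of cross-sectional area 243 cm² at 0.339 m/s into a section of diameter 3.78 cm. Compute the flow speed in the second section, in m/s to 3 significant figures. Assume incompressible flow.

Mass conservation (A₁v₁ = A₂v₂) gives v₂ = 0.339 × 243/11.2 = 7.34 m/s.

v₂ ≈ 7.34 m/s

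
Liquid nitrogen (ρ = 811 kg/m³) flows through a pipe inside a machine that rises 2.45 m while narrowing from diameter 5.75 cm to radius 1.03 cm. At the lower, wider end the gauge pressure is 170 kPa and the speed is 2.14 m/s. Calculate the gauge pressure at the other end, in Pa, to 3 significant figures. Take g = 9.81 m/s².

The volume flow rate is constant, so v₂ = (A₁/A₂)v₁ = (26.0/3.33)·2.14 = 16.7 m/s.
Energy conservation along the streamline gives P₂ = P₁ − ½ρ(v₂² − v₁²) − ρg(h₂ − h₁).
P₂ = 170000 + ½·811·(2.14² − 16.7²) − 811·9.81·(+2.45) = 170000 + (-111000) − (19500) = 39600 Pa.

P₂ ≈ 39600 Pa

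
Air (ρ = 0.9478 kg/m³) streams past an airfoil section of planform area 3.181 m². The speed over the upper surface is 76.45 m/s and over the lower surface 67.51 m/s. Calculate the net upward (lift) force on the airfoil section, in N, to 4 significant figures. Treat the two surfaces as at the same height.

F ≈ 1940 N

With equal heights on the two surfaces, Bernoulli gives P_lower − P_upper = ½ρ(v_upper² − v_lower²).
ΔP = ½·0.9478·(76.45² − 67.51²) = 609.9 Pa.
Lift = ΔP · A = 609.9 × 3.181 = 1940 N.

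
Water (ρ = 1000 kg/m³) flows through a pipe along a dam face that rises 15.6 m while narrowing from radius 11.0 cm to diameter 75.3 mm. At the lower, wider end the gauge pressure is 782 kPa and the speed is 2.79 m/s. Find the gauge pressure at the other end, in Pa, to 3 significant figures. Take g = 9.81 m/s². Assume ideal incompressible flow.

Mass conservation (A₁v₁ = A₂v₂) gives v₂ = 2.79 × 380/44.5 = 23.8 m/s.
Bernoulli: P₁ + ½ρv₁² + ρg h₁ = P₂ + ½ρv₂² + ρg h₂, so P₂ = P₁ + ½ρ(v₁² − v₂²) − ρg(h₂ − h₁).
P₂ = 782000 + ½·1000·(2.79² − 23.8²) − 1000·9.81·(+15.6) = 782000 + (-280000) − (153000) = 349000 Pa.

P₂ = 349000 Pa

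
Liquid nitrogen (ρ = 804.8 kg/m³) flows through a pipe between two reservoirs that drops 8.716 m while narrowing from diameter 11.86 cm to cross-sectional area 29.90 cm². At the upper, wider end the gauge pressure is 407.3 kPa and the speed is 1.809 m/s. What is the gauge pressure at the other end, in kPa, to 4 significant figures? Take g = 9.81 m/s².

Mass conservation (A₁v₁ = A₂v₂) gives v₂ = 1.809 × 110.5/29.90 = 6.684 m/s.
Applying Bernoulli between the two ends and solving for P₂: P₂ = P₁ + ½ρ(v₁² − v₂²) − ρgΔh.
P₂ = 407300 + ½·804.8·(1.809² − 6.684²) − 804.8·9.81·(−8.716) = 407300 + (-16660) − (-68810) = 459500 Pa.

P₂ = 459.5 kPa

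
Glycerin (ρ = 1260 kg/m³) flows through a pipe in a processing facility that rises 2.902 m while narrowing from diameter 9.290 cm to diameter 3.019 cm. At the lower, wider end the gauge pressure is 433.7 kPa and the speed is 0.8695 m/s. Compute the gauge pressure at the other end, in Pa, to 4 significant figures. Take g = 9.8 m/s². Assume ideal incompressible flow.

Mass conservation (A₁v₁ = A₂v₂) gives v₂ = 0.8695 × 67.78/7.158 = 8.233 m/s.
Energy conservation along the streamline gives P₂ = P₁ − ½ρ(v₂² − v₁²) − ρg(h₂ − h₁).
P₂ = 433700 + ½·1260·(0.8695² − 8.233²) − 1260·9.8·(+2.902) = 433700 + (-42230) − (35830) = 355600 Pa.

P₂ = 355600 Pa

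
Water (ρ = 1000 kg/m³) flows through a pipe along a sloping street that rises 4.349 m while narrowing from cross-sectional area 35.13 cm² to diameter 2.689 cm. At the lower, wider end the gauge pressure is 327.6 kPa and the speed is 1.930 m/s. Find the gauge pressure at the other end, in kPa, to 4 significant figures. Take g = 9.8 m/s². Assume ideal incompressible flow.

P₂ ≈ 215.6 kPa

Mass conservation (A₁v₁ = A₂v₂) gives v₂ = 1.930 × 35.13/5.679 = 11.94 m/s.
Applying Bernoulli between the two ends and solving for P₂: P₂ = P₁ + ½ρ(v₁² − v₂²) − ρgΔh.
P₂ = 327600 + ½·1000·(1.930² − 11.94²) − 1000·9.8·(+4.349) = 327600 + (-69410) − (42620) = 215600 Pa.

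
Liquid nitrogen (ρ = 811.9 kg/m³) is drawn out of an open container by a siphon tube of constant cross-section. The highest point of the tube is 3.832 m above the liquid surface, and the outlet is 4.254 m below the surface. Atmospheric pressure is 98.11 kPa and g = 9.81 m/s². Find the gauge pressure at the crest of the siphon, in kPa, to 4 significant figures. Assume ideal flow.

The outlet speed comes from Torricelli: v = √(2g·4.254) = 9.136 m/s.
The bore is uniform, so the speed at the crest is the same v. Bernoulli surface→crest: P_atm = P_top + ½ρv² + ρg·h_top.
P_top = 98110 − ½·811.9·9.136² − 811.9·9.81·3.832 = 33710 Pa. So P_gauge = P_top − P_atm = -64400 Pa.

P_gauge ≈ -64.40 kPa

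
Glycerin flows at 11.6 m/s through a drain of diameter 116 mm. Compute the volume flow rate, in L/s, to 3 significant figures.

Q = A·v = 0.0106 m² × 11.6 m/s = 0.123 m³/s.
Converting: 0.123 m³/s × 1000 = 123 L/s.

Q ≈ 123 L/s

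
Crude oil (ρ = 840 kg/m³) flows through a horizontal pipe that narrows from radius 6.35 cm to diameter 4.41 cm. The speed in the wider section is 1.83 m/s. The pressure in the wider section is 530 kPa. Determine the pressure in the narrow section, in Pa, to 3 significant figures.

P₂ ≈ 435000 Pa

Mass conservation (A₁v₁ = A₂v₂) gives v₂ = 1.83 × 127/15.3 = 15.2 m/s.
With no height change, Bernoulli's equation is P₁ + ½ρv₁² = P₂ + ½ρv₂².
P₂ = P₁ − ½ρ(v₂² − v₁²) = 530000 − ½·840·(15.2² − 1.83²) = 530000 − 95300 = 435000 Pa.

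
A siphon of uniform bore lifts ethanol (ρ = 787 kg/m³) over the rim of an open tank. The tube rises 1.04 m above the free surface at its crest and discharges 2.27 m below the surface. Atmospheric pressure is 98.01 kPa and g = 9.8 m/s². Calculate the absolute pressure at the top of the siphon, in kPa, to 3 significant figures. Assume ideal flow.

Bernoulli surface→outlet gives ½v² = g·h_out, so v = √(2·9.8·2.27) = 6.67 m/s.
Continuity keeps v the same throughout the tube; from surface to crest, P_atm + 0 = P_top + ½ρv² + ρg·h_top.
P_top = 98010 − ½·787·6.67² − 787·9.8·1.04 = 72500 Pa.

P_top = 72.5 kPa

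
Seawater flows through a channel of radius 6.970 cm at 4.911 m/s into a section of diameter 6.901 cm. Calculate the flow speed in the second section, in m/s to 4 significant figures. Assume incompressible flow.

By continuity, v₂ = v₁·A₁/A₂ = 4.911·(152.6/37.40) = 20.04 m/s.

20.04 m/s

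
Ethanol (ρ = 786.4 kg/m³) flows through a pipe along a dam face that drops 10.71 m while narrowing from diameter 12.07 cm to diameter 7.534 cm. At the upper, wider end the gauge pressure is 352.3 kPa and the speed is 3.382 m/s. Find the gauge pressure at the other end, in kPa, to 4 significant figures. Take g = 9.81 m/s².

P₂ = 409.8 kPa

Mass conservation (A₁v₁ = A₂v₂) gives v₂ = 3.382 × 114.4/44.58 = 8.680 m/s.
Bernoulli: P₁ + ½ρv₁² + ρg h₁ = P₂ + ½ρv₂² + ρg h₂, so P₂ = P₁ + ½ρ(v₁² − v₂²) − ρg(h₂ − h₁).
P₂ = 352300 + ½·786.4·(3.382² − 8.680²) − 786.4·9.81·(−10.71) = 352300 + (-25130) − (-82620) = 409800 Pa.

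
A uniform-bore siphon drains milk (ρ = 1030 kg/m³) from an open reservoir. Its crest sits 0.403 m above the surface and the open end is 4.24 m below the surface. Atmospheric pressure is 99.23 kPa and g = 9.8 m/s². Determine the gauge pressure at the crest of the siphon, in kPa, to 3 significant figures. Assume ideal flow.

The outlet speed comes from Torricelli: v = √(2g·4.24) = 9.12 m/s.
Continuity keeps v the same throughout the tube; from surface to crest, P_atm + 0 = P_top + ½ρv² + ρg·h_top.
P_top = 99230 − ½·1030·9.12² − 1030·9.8·0.403 = 52400 Pa. So P_gauge = P_top − P_atm = -46900 Pa.

-46.9 kPa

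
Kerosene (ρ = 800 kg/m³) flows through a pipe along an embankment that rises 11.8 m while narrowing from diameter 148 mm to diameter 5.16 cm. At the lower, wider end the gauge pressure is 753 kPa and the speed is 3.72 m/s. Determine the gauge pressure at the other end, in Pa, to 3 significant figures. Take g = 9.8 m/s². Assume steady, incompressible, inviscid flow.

The volume flow rate is constant, so v₂ = (A₁/A₂)v₁ = (172/20.9)·3.72 = 30.6 m/s.
Bernoulli: P₁ + ½ρv₁² + ρg h₁ = P₂ + ½ρv₂² + ρg h₂, so P₂ = P₁ + ½ρ(v₁² − v₂²) − ρg(h₂ − h₁).
P₂ = 753000 + ½·800·(3.72² − 30.6²) − 800·9.8·(+11.8) = 753000 + (-369000) − (92500) = 291000 Pa.

P₂ = 291000 Pa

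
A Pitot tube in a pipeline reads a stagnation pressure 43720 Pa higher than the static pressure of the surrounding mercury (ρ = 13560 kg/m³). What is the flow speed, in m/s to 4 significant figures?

v = 2.539 m/s

At the stagnation point the flow is brought to rest, so Bernoulli gives P_stag − P_static = ½ρv².
v = √(2ΔP/ρ) = √(2·43720/13560) = 2.539 m/s.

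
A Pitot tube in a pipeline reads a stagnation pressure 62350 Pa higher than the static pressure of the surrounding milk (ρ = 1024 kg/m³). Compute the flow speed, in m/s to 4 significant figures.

11.04 m/s

The dynamic pressure equals the rise in static pressure at the stagnation point: ΔP = ½ρv².
v = √(2ΔP/ρ) = √(2·62350/1024) = 11.04 m/s.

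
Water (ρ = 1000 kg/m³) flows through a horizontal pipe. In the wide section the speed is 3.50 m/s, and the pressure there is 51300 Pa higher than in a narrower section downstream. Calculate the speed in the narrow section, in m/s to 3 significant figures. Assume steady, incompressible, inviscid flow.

10.7 m/s

Along the level pipe P + ½ρv² is conserved, hence v₂² = v₁² + 2(P₁ − P₂)/ρ.
v₂ = √(3.50² + 2·51300/1000) = √(12.2 + 103) = 10.7 m/s.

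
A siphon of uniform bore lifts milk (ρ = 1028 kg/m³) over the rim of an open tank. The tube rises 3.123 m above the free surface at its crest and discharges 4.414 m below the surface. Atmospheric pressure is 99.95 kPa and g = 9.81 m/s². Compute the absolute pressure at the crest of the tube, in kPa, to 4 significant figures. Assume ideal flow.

P_top ≈ 23.94 kPa

The outlet speed comes from Torricelli: v = √(2g·4.414) = 9.306 m/s.
With constant cross-section the crest speed equals v; applying Bernoulli from the surface up to the crest, P_top = P_atm − ½ρv² − ρg·h_top.
P_top = 99950 − ½·1028·9.306² − 1028·9.81·3.123 = 23940 Pa.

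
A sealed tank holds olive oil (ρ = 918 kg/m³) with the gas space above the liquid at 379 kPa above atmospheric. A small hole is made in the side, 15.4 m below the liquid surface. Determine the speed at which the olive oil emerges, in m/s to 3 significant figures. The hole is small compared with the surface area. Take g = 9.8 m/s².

Take point 1 at the surface (v₁ ≈ 0) and point 2 at the hole (at atmospheric pressure). Bernoulli: P₁ + ρg h = P_atm + ½ρv₂².
With P₁ − P_atm = 379000 Pa, v₂ = √(2gh + 2ΔP/ρ) = √(2·9.8·15.4 + 2·379000/918) = 33.6 m/s.

33.6 m/s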